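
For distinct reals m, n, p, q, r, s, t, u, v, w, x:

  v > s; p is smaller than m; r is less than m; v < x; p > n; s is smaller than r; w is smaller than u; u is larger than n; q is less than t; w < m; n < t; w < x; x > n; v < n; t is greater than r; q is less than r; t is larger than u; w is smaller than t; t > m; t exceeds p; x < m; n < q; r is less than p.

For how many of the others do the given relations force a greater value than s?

Directly above s: v, r.
One step further: n, x, p, m, t (7 so far).
One step further: q, u (9 so far).
No other element is forced above s by the given relations, so the count is 9.

9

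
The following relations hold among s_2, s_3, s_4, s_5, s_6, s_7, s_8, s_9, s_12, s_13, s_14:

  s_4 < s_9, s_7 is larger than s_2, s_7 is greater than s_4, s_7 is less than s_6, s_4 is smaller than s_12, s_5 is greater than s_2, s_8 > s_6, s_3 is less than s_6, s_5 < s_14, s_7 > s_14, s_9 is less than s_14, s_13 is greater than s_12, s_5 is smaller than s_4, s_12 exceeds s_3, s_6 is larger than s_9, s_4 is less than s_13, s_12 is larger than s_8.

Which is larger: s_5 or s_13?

s_13

Chaining the given relations: s_5 < s_4 < s_9 < s_14 < s_7 < s_6 < s_8 < s_12 < s_13.
So s_5 < s_13; s_13 is the larger of the two.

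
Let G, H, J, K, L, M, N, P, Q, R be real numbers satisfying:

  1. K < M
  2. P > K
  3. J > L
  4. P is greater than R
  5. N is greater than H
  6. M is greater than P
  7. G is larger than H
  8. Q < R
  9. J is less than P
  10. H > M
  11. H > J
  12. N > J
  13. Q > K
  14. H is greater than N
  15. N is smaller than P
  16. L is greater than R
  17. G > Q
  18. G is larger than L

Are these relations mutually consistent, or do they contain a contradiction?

inconsistent

We have H < N stated directly, yet also N < P < M < H by chaining the others — so N < H. Contradiction.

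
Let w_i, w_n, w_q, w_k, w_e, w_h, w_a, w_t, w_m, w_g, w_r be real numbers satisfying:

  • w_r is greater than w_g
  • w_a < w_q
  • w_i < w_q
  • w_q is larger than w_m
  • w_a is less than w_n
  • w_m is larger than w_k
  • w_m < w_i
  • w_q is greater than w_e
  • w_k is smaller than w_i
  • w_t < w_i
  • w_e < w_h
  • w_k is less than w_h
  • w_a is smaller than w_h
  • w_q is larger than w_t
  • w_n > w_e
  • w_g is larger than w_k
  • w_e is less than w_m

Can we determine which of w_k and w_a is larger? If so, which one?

undetermined

Following every chain through w_a: above w_a we get w_n, w_h, w_q.
w_k is not reached, and no chain runs the other way from w_k to w_a.
So the given relations leave the order of w_a and w_k undetermined.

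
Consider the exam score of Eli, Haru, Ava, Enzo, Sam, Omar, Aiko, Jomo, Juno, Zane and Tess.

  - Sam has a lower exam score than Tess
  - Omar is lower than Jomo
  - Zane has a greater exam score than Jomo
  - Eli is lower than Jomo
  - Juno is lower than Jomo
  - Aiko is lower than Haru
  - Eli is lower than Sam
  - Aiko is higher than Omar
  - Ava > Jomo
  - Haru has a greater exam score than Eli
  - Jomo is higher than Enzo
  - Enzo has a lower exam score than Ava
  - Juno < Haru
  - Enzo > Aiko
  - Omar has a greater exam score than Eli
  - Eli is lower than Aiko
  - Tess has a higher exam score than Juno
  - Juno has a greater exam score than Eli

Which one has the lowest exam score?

Omar is not least since Eli < Omar; Aiko is not least since Omar < Aiko; Sam is not least since Eli < Sam; Enzo is not least since Aiko < Enzo; Juno is not least since Eli < Juno; Jomo is not least since Enzo < Jomo; Haru is not least since Eli < Haru; Zane is not least since Jomo < Zane; Tess is not least since Sam < Tess; Ava is not least since Enzo < Ava.
Only Eli has nothing below it, so Eli is the lowest exam score.

Eli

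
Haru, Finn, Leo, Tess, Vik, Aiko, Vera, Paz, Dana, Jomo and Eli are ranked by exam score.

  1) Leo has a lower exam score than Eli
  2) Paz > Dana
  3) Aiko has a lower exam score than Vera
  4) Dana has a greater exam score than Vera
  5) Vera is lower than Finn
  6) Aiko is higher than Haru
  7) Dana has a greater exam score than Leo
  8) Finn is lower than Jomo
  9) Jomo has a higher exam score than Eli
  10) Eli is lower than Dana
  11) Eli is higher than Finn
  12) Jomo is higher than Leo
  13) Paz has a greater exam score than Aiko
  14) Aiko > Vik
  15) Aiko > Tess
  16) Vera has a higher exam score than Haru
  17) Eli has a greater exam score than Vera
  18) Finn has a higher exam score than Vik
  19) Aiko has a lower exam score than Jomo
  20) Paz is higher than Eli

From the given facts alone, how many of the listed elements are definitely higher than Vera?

The elements the relations force above Vera are Finn, Eli, Jomo, Dana, Paz — no chain reaches any other.
That is 5.

5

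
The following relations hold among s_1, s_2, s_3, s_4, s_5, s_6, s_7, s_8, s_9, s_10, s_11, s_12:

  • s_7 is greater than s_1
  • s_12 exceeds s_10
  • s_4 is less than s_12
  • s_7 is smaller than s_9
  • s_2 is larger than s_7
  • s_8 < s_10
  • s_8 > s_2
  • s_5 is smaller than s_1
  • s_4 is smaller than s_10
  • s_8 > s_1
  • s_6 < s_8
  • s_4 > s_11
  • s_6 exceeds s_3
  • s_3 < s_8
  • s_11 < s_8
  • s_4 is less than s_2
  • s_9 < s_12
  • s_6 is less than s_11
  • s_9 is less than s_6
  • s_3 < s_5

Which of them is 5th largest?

The consecutive relations fix a unique order: s_3 < s_5 < s_1 < s_7 < s_9 < s_6 < s_11 < s_4 < s_2 < s_8 < s_10 < s_12.
Counting 5 from the largest end gives s_4.

s_4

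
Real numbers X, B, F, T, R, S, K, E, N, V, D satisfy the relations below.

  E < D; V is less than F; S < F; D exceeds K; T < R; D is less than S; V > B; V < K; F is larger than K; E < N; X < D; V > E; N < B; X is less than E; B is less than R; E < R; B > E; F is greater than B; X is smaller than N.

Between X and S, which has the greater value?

S

Chaining the given relations: X < E < N < B < V < K < D < S.
So X < S; S is the larger of the two.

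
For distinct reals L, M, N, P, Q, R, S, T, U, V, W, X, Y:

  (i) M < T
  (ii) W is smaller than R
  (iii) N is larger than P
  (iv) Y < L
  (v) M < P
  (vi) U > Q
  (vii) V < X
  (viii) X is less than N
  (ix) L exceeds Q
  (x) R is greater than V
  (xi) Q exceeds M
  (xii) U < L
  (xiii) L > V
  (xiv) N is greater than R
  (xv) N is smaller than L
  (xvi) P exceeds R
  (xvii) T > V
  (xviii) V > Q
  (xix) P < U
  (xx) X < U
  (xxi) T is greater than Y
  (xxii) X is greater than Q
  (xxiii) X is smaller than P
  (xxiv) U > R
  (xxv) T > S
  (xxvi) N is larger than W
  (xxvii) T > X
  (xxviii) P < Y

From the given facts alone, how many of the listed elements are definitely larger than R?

Directly above R: P, U, N.
One step further: Y, L (5 so far).
One step further: T (6 so far).
Nothing else is reachable above R; 6 in all.

6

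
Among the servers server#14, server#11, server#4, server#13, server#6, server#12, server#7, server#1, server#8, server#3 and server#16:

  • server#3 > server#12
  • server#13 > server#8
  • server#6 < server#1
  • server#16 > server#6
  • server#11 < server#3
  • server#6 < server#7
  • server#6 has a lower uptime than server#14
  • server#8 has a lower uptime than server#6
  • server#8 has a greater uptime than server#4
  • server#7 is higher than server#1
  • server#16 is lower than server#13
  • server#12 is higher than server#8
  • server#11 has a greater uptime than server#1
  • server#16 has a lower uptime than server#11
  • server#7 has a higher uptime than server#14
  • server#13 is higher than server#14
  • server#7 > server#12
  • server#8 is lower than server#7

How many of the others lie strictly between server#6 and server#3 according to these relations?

3

The relations place server#6 below server#3. An element lies strictly between them when it is forced above server#6 and also forced below server#3.
Above server#6: {server#1, server#16, server#14, server#11, server#13, server#7}. Below server#3: {server#4, server#8, server#12, server#1, server#16, server#11}.
Intersection: {server#1, server#16, server#11} — 3.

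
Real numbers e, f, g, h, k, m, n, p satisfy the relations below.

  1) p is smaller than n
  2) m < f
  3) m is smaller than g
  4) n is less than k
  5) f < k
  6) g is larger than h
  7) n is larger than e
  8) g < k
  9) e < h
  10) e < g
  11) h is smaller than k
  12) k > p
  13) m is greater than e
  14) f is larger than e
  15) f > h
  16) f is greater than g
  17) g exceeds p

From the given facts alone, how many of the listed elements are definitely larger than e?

6

Directly above e: h, m, g, n, f.
One step further: k (6 so far).
No other element is forced above e by the given relations, so the count is 6.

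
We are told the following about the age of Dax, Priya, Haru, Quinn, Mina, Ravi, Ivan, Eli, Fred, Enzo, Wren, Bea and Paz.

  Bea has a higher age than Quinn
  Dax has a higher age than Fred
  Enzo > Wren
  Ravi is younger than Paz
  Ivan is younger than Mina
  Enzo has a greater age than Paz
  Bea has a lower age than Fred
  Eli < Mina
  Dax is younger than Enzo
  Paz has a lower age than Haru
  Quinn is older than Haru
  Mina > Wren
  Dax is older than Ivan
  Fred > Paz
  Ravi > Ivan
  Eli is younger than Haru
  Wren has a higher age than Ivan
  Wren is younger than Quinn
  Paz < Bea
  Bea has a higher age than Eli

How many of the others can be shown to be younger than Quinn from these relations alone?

6

The elements the relations force below Quinn are Ivan, Eli, Wren, Ravi, Paz, Haru — no chain reaches any other.
That is 6.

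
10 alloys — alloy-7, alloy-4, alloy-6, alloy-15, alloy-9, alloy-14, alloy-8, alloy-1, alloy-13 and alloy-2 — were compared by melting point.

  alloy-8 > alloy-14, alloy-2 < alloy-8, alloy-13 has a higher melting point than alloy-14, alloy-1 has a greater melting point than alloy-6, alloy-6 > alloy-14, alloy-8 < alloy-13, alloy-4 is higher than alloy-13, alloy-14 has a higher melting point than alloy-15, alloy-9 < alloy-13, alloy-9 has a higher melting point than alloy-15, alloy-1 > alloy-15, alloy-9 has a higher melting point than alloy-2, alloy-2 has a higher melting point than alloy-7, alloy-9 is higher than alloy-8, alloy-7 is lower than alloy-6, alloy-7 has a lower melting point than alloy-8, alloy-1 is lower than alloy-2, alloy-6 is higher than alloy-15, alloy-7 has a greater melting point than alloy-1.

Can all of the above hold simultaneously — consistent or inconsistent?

inconsistent

Chaining the given relations yields alloy-6 < alloy-1 < alloy-7, so alloy-6 < alloy-7. But one relation states alloy-7 < alloy-6. These cannot both hold.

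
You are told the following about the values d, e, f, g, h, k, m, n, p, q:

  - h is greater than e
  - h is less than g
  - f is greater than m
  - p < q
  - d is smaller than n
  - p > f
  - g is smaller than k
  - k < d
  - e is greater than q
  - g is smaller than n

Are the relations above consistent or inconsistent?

consistent

Every relation is compatible with m < f < p < q < e < h < g < k < d < n; the set is consistent.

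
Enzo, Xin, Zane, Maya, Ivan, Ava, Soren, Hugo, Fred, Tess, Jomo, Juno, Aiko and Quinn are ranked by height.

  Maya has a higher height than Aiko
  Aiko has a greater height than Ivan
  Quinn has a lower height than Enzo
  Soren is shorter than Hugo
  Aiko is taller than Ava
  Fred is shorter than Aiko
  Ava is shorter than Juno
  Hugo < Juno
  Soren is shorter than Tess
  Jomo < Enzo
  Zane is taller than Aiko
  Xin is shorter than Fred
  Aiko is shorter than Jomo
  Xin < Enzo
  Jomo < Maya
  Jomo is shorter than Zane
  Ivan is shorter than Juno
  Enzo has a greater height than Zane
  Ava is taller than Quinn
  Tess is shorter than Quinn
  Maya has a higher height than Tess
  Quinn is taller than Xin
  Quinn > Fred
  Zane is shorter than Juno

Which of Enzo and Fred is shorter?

Fred

Chaining the given relations: Fred < Quinn < Ava < Aiko < Jomo < Zane < Enzo.
So Fred < Enzo; Fred is the shorter of the two.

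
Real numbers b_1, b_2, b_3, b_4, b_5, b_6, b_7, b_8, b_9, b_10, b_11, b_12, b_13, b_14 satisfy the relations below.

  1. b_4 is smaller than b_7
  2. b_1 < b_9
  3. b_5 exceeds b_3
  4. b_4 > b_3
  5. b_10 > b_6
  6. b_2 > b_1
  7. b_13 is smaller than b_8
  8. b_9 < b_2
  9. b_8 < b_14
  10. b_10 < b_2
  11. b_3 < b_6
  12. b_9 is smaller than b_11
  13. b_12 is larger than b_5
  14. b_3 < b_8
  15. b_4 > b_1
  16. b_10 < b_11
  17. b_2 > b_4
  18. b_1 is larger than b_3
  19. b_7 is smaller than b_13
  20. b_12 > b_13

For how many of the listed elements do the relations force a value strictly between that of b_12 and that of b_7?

1

Chaining upward from b_7 reaches: b_13, b_8, b_14.
Chaining downward from b_12 reaches: b_3, b_1, b_5, b_4, b_13.
Strictly between b_7 and b_12 are those in both lists: b_13 — 1 element.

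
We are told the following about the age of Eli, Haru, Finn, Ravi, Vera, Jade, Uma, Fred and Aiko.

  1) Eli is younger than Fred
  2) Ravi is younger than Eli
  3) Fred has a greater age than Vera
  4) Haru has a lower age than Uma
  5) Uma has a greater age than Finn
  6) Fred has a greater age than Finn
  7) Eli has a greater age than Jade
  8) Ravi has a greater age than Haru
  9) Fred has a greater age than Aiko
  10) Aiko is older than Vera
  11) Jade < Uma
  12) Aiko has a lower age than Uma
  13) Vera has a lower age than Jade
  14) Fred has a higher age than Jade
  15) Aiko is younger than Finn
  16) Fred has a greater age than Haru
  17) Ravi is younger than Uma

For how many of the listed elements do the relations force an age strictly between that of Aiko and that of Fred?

The relations place Aiko below Fred. An element lies strictly between them when it is forced above Aiko and also forced below Fred.
Above Aiko: {Finn, Uma}. Below Fred: {Vera, Jade, Finn, Haru, Ravi, Eli}.
Intersection: {Finn} — 1.

1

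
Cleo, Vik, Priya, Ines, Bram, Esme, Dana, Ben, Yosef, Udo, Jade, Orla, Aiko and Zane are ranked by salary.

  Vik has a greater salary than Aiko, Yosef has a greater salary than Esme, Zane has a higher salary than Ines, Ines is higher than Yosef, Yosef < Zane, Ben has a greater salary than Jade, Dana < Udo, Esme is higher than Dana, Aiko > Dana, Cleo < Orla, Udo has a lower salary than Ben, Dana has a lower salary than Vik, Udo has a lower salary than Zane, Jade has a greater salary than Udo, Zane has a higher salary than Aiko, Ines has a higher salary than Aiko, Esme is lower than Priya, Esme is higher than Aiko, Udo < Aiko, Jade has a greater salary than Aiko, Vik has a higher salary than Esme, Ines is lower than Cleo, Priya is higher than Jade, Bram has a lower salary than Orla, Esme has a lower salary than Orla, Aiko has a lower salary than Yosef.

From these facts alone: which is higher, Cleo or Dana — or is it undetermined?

Cleo

Link the given pairs in sequence: Dana < Udo; Udo < Aiko; Aiko < Yosef; Yosef < Ines; Ines < Cleo.
Chaining these gives Dana < Udo < Aiko < Yosef < Ines < Cleo.
So Cleo is higher.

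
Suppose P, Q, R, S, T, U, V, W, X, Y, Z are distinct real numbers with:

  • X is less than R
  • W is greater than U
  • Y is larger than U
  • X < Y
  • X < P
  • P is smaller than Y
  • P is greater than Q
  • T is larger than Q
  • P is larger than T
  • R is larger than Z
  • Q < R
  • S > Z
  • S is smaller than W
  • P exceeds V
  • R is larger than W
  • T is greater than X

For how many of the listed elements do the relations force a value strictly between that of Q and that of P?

Chaining upward from Q reaches: T, Y, R.
Chaining downward from P reaches: X, T, V.
Strictly between Q and P are those in both lists: T — 1 element.

1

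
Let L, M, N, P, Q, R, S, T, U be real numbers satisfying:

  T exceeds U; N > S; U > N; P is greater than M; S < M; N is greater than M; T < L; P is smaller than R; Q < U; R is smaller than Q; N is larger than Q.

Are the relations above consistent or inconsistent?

The single ordering S < M < P < R < Q < N < U < T < L satisfies every listed relation, so no contradiction arises.

consistent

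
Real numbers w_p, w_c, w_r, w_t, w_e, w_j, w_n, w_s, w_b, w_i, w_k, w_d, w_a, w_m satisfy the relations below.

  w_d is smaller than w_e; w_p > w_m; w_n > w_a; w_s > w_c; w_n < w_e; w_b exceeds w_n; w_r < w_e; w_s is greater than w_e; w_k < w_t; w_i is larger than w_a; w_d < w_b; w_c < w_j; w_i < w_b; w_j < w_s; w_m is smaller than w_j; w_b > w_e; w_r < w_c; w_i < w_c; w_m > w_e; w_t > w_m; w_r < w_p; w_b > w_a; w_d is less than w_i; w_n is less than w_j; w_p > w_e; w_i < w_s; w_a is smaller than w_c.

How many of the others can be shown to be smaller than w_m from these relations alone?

From w_m the given relations immediately reach w_e.
From those, w_d, w_n, w_r — 4 in total.
From those, w_a — 5 in total.
Nothing else is reachable below w_m; 5 in all.

5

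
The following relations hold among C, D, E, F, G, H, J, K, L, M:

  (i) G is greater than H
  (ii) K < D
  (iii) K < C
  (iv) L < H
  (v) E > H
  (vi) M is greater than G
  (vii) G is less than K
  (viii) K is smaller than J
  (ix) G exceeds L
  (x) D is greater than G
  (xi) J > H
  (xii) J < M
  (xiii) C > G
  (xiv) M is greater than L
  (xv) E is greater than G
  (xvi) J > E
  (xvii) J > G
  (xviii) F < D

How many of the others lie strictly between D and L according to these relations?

The relations place L below D. An element lies strictly between them when it is forced above L and also forced below D.
Above L: {H, G, E, K, C, J, M}. Below D: {F, H, G, K}.
Intersection: {H, G, K} — 3.

3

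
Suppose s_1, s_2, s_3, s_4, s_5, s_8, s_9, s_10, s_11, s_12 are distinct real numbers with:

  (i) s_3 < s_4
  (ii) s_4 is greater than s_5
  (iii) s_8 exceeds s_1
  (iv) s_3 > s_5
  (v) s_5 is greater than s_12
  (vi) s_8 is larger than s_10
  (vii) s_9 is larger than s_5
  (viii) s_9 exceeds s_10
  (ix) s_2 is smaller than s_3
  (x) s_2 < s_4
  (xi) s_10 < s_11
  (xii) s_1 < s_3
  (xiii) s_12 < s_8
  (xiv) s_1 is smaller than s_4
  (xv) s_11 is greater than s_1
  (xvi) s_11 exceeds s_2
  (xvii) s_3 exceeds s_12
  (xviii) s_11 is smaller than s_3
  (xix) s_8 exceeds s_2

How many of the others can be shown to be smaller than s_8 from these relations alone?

4

Directly below s_8: s_12, s_1, s_2, s_10.
No other element is forced below s_8 by the given relations, so the count is 4.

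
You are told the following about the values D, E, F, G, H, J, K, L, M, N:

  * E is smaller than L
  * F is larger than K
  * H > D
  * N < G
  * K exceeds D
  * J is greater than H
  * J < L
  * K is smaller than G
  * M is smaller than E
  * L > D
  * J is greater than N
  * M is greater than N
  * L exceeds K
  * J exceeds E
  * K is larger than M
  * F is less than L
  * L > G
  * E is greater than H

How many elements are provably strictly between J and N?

2

The relations place N below J. An element lies strictly between them when it is forced above N and also forced below J.
Above N: {M, K, E, F, G, L}. Below J: {M, D, H, E}.
Intersection: {M, E} — 2.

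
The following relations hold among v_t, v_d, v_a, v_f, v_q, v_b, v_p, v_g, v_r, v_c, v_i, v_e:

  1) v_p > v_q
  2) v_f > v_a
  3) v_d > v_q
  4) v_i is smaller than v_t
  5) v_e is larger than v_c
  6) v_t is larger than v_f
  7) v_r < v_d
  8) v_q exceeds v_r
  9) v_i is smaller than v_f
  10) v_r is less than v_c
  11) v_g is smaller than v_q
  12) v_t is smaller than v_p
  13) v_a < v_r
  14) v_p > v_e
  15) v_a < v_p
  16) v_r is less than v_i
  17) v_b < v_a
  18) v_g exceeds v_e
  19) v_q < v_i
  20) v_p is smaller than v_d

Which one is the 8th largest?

v_e

The consecutive relations fix a unique order: v_b < v_a < v_r < v_c < v_e < v_g < v_q < v_i < v_f < v_t < v_p < v_d.
Counting 8 from the largest end gives v_e.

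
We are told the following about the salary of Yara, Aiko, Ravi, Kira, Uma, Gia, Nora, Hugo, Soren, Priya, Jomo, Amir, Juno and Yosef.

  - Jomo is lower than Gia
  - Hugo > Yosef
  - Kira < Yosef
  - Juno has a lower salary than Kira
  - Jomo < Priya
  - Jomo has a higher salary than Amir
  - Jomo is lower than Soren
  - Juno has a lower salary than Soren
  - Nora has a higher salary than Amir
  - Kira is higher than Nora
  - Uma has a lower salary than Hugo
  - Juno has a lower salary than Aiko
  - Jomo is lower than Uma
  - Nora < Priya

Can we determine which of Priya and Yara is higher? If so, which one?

undetermined

Following every chain through Yara: nothing is chained to Yara.
Priya is not reached, and no chain runs the other way from Priya to Yara.
So the given relations leave the order of Yara and Priya undetermined.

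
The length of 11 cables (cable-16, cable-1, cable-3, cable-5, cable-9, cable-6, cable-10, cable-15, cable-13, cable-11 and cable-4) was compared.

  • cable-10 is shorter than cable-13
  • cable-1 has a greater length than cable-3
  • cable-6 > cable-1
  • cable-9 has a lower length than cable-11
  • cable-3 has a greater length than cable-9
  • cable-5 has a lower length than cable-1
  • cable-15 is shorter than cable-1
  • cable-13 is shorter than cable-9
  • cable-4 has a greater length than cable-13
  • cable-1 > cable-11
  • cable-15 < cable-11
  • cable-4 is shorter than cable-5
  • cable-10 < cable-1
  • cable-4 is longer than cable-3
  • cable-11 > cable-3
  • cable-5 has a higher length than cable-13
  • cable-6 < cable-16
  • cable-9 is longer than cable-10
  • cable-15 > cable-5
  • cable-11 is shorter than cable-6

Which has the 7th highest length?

cable-4

Piecing the relations together gives one ordering: cable-10 < cable-13 < cable-9 < cable-3 < cable-4 < cable-5 < cable-15 < cable-11 < cable-1 < cable-6 < cable-16.
The 7th largest is cable-4.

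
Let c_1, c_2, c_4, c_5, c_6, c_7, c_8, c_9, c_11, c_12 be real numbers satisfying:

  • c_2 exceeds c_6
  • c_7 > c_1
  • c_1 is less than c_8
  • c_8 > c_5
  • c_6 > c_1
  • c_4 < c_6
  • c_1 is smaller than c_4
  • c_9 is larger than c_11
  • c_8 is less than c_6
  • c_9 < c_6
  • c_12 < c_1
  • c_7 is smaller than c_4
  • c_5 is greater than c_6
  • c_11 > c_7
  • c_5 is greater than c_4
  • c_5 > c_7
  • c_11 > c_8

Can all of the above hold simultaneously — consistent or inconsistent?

We have c_6 < c_5 stated directly, yet also c_5 < c_8 < c_11 < c_9 < c_6 by chaining the others — so c_5 < c_6. Contradiction.

inconsistent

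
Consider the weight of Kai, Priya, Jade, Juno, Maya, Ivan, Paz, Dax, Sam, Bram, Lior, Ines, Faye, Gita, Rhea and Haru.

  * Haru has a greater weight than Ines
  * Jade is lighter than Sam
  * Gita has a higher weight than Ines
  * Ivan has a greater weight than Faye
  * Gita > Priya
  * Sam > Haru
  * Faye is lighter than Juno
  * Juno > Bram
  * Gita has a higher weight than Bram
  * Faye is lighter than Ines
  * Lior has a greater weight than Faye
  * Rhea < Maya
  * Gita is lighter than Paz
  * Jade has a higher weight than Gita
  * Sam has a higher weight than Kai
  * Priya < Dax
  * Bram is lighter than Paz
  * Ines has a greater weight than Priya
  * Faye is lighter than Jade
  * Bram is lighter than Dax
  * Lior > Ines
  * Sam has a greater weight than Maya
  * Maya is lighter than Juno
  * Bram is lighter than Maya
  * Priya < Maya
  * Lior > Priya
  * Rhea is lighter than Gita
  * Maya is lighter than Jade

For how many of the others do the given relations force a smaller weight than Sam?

The elements the relations force below Sam are Faye, Bram, Rhea, Priya, Ines, Maya, Gita, Jade, Kai, Haru — no chain reaches any other.
That is 10.

10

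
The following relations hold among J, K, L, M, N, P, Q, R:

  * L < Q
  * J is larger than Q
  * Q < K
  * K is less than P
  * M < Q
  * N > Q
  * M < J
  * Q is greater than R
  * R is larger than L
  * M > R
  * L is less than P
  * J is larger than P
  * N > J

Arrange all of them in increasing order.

L < R < M < Q < K < P < J < N

Each adjacent pair is fixed by a given relation: L < R; R < M; M < Q; Q < K; K < P; P < J; J < N. Chaining them end to end gives the full order.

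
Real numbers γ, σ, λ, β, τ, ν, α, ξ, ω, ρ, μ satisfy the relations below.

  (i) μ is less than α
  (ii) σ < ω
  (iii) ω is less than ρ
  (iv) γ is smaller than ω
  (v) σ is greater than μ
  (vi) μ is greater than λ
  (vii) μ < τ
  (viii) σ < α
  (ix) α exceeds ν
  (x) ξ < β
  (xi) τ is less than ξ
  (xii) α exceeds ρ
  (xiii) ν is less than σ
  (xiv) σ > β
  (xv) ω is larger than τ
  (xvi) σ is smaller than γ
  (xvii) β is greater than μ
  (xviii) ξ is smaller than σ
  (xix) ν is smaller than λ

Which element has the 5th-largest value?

The consecutive relations fix a unique order: ν < λ < μ < τ < ξ < β < σ < γ < ω < ρ < α.
Counting 5 from the largest end gives σ.

σ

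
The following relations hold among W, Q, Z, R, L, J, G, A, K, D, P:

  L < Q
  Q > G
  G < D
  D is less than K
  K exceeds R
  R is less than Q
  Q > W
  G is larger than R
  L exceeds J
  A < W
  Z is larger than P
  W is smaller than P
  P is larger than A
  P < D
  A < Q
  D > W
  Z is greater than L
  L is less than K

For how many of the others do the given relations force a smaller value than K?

The elements the relations force below K are R, J, A, W, G, P, L, D — no chain reaches any other.
That is 8.

8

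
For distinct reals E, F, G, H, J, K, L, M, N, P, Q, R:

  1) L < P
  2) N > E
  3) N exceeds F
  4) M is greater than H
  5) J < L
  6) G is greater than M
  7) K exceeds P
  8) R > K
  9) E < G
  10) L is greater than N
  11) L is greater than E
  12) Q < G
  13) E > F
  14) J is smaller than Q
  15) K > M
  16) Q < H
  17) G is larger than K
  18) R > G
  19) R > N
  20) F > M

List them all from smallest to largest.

Nothing is placed below J, so it is least; from there J < Q; Q < H; H < M; M < F; F < E; E < N; N < L; L < P; P < K; K < G; G < R, each given directly.

J < Q < H < M < F < E < N < L < P < K < G < R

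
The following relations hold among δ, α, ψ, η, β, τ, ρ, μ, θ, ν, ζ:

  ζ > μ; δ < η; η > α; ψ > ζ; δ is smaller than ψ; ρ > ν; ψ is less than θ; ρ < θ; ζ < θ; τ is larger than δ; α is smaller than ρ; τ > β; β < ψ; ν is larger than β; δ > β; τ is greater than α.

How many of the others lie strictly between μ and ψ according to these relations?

Chaining upward from μ reaches: ζ, θ.
Chaining downward from ψ reaches: β, δ, ζ.
Strictly between μ and ψ are those in both lists: ζ — 1 element.

1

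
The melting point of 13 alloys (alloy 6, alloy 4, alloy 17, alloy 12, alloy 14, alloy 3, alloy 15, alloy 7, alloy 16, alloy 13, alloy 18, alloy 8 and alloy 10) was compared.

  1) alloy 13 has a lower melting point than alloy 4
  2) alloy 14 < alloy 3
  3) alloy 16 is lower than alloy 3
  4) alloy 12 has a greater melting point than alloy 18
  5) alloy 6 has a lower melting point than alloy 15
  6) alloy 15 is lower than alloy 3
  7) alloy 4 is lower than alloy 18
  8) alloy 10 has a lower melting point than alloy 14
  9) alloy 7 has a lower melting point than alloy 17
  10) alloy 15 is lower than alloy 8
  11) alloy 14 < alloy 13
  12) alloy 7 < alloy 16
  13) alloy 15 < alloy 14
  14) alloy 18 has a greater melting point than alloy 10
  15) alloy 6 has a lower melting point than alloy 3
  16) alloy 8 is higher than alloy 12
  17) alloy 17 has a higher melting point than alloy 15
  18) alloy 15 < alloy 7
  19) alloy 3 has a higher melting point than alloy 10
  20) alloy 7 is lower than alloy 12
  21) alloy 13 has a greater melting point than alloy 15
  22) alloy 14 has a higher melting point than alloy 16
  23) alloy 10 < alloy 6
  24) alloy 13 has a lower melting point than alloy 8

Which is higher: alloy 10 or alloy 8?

Link the given pairs in sequence: alloy 10 < alloy 6; alloy 6 < alloy 15; alloy 15 < alloy 7; alloy 7 < alloy 16; alloy 16 < alloy 14; alloy 14 < alloy 13; alloy 13 < alloy 4; alloy 4 < alloy 18; alloy 18 < alloy 12; alloy 12 < alloy 8.
Chaining these gives alloy 10 < alloy 6 < alloy 15 < alloy 7 < alloy 16 < alloy 14 < alloy 13 < alloy 4 < alloy 18 < alloy 12 < alloy 8.
So alloy 10 < alloy 8; alloy 8 is the higher of the two.

alloy 8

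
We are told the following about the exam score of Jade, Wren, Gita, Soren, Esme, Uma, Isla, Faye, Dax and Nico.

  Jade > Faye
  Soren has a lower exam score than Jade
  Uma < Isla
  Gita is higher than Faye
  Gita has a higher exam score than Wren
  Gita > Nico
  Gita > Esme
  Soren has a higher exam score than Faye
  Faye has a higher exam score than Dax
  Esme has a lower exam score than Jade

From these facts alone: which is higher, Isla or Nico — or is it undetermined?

undetermined

Following every chain through Isla: below Isla we get Uma.
Nico is not reached, and no chain runs the other way from Nico to Isla.
So the given relations leave the order of Isla and Nico undetermined.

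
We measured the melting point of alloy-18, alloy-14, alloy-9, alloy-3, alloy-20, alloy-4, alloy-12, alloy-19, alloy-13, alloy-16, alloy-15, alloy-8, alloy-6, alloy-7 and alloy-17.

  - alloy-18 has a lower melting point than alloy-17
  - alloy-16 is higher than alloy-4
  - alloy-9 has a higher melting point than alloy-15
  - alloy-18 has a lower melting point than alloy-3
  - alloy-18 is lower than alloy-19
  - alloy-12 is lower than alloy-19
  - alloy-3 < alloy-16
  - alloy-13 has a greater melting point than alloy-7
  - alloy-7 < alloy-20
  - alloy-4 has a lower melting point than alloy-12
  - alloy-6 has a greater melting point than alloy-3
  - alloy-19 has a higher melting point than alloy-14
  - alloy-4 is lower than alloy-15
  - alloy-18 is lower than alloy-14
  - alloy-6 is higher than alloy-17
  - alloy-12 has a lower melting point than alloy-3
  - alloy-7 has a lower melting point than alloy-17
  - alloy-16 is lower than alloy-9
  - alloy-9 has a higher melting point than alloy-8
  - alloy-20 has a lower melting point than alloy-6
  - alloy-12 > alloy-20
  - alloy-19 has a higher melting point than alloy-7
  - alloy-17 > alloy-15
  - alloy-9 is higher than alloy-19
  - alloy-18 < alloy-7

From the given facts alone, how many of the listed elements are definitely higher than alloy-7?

Directly above alloy-7: alloy-20, alloy-13, alloy-17, alloy-19.
One step further: alloy-12, alloy-9, alloy-6 (7 so far).
One step further: alloy-3 (8 so far).
One step further: alloy-16 (9 so far).
No other element is forced above alloy-7 by the given relations, so the count is 9.

9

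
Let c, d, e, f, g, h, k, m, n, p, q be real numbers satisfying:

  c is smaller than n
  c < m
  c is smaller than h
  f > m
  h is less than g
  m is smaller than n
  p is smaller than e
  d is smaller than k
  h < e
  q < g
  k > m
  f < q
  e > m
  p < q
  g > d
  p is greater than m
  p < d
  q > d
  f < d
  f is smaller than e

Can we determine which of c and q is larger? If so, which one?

q

c < m < f < d < q, by transitivity through m, f, d.
So q is larger.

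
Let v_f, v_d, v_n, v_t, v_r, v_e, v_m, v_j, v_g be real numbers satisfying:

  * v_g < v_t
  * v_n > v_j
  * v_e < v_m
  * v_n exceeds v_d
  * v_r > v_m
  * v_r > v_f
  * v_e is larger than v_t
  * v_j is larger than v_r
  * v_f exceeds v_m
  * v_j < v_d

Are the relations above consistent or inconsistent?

Every relation is compatible with v_g < v_t < v_e < v_m < v_f < v_r < v_j < v_d < v_n; the set is consistent.

consistent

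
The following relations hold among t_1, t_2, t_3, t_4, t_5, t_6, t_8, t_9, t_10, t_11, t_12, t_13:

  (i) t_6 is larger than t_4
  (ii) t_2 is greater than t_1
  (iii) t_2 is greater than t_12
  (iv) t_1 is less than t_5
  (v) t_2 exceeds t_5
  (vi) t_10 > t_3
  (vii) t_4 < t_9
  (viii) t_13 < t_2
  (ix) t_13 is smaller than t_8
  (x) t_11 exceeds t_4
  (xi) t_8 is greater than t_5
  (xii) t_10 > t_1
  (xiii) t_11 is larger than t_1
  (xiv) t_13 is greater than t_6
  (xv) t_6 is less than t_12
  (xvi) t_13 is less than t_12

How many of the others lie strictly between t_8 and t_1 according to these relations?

1

Chaining upward from t_1 reaches: t_5, t_11, t_10, t_2.
Chaining downward from t_8 reaches: t_4, t_6, t_5, t_13.
Strictly between t_1 and t_8 are those in both lists: t_5 — 1 element.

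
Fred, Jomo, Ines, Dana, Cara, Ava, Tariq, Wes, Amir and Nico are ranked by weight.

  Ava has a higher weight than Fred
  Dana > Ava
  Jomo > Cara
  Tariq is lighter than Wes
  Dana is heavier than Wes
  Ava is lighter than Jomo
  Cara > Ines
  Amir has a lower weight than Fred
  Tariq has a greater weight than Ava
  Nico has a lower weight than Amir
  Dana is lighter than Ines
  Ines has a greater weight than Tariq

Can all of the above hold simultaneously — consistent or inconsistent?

The single ordering Nico < Amir < Fred < Ava < Tariq < Wes < Dana < Ines < Cara < Jomo satisfies every listed relation, so no contradiction arises.

consistent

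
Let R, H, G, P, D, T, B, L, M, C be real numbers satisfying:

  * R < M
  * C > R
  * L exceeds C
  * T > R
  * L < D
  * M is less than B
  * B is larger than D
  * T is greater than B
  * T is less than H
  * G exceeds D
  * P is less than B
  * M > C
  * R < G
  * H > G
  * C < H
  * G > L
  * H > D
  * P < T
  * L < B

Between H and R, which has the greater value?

H

R < C and C < L give R < L.
With L < D: R < C < L < D.
With D < B: R < C < L < D < B.
Then B < T extends the chain to T.
Then T < H extends the chain to H.
So R < H; H is the larger of the two.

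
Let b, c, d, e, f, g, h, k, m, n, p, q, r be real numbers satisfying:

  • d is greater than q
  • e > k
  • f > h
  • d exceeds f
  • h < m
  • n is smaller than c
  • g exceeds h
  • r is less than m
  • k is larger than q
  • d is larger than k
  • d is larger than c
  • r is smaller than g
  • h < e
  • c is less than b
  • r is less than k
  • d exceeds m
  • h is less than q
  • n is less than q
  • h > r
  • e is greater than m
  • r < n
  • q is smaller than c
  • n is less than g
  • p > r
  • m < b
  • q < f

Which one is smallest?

Chaining upward from r: directly above it, n, h, p, k, m, g; then q, f, c, b, d, e.
That covers every other element, and nothing is given below r, so r is the smallest.

r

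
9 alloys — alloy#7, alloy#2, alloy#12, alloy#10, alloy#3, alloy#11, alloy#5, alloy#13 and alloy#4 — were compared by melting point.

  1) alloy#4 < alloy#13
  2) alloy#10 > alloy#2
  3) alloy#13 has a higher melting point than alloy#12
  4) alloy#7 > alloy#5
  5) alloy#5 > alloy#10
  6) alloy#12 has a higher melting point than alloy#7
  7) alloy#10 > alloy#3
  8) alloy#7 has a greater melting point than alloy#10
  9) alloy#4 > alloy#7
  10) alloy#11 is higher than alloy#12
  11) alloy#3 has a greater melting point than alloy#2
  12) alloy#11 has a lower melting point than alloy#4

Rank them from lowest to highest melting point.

The consecutive links are each given: alloy#2 < alloy#3; alloy#3 < alloy#10; alloy#10 < alloy#5; alloy#5 < alloy#7; alloy#7 < alloy#12; alloy#12 < alloy#11; alloy#11 < alloy#4; alloy#4 < alloy#13.

alloy#2 < alloy#3 < alloy#10 < alloy#5 < alloy#7 < alloy#12 < alloy#11 < alloy#4 < alloy#13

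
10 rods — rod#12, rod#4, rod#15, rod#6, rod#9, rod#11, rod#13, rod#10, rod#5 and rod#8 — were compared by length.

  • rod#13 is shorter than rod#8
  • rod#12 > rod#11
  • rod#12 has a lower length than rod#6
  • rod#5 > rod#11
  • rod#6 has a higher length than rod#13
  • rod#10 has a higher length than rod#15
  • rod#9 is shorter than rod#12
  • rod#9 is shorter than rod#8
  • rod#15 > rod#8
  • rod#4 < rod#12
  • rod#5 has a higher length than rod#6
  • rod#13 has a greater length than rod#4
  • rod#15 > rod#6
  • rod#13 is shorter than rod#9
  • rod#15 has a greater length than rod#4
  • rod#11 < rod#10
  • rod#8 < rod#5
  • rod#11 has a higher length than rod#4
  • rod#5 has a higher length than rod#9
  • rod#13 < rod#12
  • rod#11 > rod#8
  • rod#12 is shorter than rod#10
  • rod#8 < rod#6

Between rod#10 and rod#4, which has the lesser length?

rod#4

Link the given pairs in sequence: rod#4 < rod#13; rod#13 < rod#9; rod#9 < rod#8; rod#8 < rod#11; rod#11 < rod#12; rod#12 < rod#6; rod#6 < rod#15; rod#15 < rod#10.
Chaining these gives rod#4 < rod#13 < rod#9 < rod#8 < rod#11 < rod#12 < rod#6 < rod#15 < rod#10.
So rod#4 < rod#10; rod#4 is the shorter of the two.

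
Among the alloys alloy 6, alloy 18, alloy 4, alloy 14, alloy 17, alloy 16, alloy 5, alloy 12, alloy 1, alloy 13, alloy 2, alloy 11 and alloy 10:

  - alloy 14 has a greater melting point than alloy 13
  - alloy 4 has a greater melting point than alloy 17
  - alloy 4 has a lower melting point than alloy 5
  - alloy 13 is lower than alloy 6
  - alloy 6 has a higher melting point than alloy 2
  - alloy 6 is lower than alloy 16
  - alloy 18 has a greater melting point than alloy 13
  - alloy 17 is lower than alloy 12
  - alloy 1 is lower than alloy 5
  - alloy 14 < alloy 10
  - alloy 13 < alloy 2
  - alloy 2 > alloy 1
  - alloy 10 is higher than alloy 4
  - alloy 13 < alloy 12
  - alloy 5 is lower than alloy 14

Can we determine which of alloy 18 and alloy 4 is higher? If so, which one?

undetermined

Following every chain through alloy 18: below alloy 18 we get alloy 13.
alloy 4 is not reached, and no chain runs the other way from alloy 4 to alloy 18.
So the given relations leave the order of alloy 18 and alloy 4 undetermined.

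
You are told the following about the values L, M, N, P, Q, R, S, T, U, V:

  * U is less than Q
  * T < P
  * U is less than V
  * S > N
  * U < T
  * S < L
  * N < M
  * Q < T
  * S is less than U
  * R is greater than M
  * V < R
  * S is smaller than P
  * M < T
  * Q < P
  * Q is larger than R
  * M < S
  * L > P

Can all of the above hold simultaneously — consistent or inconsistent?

Every relation is compatible with N < M < S < U < V < R < Q < T < P < L; the set is consistent.

consistent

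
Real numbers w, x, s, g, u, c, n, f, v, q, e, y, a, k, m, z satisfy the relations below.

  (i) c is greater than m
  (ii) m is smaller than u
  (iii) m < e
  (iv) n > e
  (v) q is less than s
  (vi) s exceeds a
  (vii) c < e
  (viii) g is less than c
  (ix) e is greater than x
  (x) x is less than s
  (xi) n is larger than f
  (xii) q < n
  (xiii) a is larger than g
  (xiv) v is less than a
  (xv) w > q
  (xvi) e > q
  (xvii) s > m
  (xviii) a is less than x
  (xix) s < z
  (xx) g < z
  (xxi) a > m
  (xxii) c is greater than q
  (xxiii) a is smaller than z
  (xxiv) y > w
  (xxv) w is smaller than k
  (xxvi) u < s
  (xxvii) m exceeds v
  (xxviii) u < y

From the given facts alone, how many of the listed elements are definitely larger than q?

The elements the relations force above q are w, c, e, s, k, z, y, n — no chain reaches any other.
That is 8.

8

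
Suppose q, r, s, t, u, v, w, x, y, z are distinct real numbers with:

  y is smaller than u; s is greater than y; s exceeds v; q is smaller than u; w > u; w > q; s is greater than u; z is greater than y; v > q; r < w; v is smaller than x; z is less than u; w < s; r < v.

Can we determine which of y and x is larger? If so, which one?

undetermined

Following every chain through y: above y we get z, u, w, s.
x is not reached, and no chain runs the other way from x to y.
So the given relations leave the order of y and x undetermined.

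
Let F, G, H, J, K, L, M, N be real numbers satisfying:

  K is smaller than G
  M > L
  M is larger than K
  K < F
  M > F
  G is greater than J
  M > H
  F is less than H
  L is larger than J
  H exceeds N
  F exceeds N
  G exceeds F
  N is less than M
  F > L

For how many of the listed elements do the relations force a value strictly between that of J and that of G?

Chaining upward from J reaches: L, F, H, M.
Chaining downward from G reaches: N, L, K, F.
Strictly between J and G are those in both lists: L, F — 2 elements.

2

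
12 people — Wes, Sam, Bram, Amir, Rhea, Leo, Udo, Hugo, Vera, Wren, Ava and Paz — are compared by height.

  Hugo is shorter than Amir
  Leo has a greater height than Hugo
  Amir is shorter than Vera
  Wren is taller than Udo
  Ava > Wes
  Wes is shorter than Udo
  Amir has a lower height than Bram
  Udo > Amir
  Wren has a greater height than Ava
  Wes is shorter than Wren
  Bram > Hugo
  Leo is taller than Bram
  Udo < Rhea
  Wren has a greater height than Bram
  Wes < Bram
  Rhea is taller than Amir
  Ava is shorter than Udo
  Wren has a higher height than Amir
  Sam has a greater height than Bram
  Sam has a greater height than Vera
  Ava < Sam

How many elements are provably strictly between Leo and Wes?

Chaining upward from Wes reaches: Ava, Udo, Bram, Sam, Wren, Rhea.
Chaining downward from Leo reaches: Hugo, Amir, Bram.
Strictly between Wes and Leo are those in both lists: Bram — 1 element.

1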